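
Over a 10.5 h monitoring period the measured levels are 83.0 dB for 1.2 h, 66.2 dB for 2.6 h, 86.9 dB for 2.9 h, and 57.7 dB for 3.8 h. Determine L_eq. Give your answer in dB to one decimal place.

The energy average is taken in the linear domain: L_eq = 10·log₁₀[(Σ tᵢ·10^(Lᵢ/10))/T], T = 10.5 h.
Σ tᵢ·10^(Lᵢ/10) = 1.2·10^(83.0/10) + 2.6·10^(66.2/10) + 2.9·10^(86.9/10) + 3.8·10^(57.7/10) = 1.673e+09.
L_eq = 10·log₁₀(1.673e+09/10.5) = 82.02 dB.

82.0 dB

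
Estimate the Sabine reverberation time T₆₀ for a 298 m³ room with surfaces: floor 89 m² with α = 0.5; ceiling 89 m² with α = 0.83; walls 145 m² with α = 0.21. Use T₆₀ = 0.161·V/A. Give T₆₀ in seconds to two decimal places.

0.32 s

Total absorption A = 89·0.5 + 89·0.83 + 145·0.21 = 148.82 m² sabins.
T₆₀ = 0.161·V/A = 0.161·298/148.82 = 0.322 s.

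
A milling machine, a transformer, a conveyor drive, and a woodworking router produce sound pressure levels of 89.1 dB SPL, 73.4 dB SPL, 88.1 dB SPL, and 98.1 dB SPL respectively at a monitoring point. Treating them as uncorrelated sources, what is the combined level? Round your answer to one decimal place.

For uncorrelated sources the intensities add, so convert each level to linear form, sum, and take 10·log₁₀ of the total.
Σ 10^(L/10) = 10^(89.1/10) + 10^(73.4/10) + 10^(88.1/10) + 10^(98.1/10) = 7.937e+09.
L_total = 10·log₁₀(7.937e+09) = 99.00 dB SPL.

99.0 dB SPL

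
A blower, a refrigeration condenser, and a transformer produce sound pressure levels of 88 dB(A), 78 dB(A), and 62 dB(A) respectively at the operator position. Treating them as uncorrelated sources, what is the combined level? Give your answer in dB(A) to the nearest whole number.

For uncorrelated sources the intensities add, so convert each level to linear form, sum, and take 10·log₁₀ of the total.
Σ 10^(L/10) = 10^(88/10) + 10^(78/10) + 10^(62/10) = 6.956e+08.
L_total = 10·log₁₀(6.956e+08) = 88.42 dB(A).

88 dB(A)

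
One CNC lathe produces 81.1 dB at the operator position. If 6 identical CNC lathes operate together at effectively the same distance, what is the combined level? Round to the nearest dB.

89 dB

N identical incoherent sources raise the level by 10·log₁₀ N.
L_total = 81.1 + 10·log₁₀(6) = 81.1 + 7.782 = 88.88 dB.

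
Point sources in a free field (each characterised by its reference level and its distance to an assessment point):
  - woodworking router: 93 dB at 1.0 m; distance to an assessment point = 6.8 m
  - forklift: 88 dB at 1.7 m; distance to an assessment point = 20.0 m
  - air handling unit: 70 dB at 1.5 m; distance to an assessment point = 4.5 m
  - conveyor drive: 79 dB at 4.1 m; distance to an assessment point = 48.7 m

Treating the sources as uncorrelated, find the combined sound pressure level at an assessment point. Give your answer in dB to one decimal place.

Apply inverse-square spreading to bring every level to the receiver, then sum 10^(L/10).
woodworking router: 93 − 20·log₁₀(6.8/1.0) = 93 − 16.65 = 76.35 dB.
forklift: 88 − 20·log₁₀(20.0/1.7) = 88 − 21.41 = 66.59 dB.
air handling unit: 70 − 20·log₁₀(4.5/1.5) = 70 − 9.54 = 60.46 dB.
conveyor drive: 79 − 20·log₁₀(48.7/4.1) = 79 − 21.49 = 57.51 dB.
Σ 10^(L/10) = 4.938e+07 → L_total = 10·log₁₀(4.938e+07) = 76.94 dB.

76.9 dB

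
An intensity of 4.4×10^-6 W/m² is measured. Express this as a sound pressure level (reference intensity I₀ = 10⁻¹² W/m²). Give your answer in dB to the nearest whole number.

Dividing by I₀ shifts the exponent by 12: I/I₀ = 4.4×10^6.
L = 10·(0.6435 + 6) = 66.43 dB.

66 dB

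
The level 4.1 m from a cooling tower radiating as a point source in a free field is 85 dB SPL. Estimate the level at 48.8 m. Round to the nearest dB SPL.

Point-source attenuation: ΔL = 20·log₁₀(r₂/r₁) = 20·log₁₀(48.8/4.1) = 21.513 dB.
L₂ = 85 − 20·log₁₀(48.8/4.1) = 85 − 21.513 = 63.49 dB SPL.

63 dB SPL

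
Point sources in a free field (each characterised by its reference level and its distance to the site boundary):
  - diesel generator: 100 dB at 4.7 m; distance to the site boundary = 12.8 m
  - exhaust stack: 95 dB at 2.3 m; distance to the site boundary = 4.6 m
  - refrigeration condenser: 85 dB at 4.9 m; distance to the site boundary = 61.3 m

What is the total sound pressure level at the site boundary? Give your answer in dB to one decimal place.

Propagate each source to the receiver with L = L_ref − 20·log₁₀(r/r_ref), then add intensities.
diesel generator: 100 − 20·log₁₀(12.8/4.7) = 100 − 8.70 = 91.30 dB.
exhaust stack: 95 − 20·log₁₀(4.6/2.3) = 95 − 6.02 = 88.98 dB.
refrigeration condenser: 85 − 20·log₁₀(61.3/4.9) = 85 − 21.95 = 63.05 dB.
Σ 10^(L/10) = 2.141e+09 → L_total = 10·log₁₀(2.141e+09) = 93.31 dB.

93.3 dB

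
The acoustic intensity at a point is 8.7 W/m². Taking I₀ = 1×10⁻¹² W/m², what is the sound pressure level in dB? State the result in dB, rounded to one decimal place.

Dividing by I₀ shifts the exponent by 12: I/I₀ = 8.7×10^12.
L = 10·(0.9395 + 12) = 129.40 dB.

129.4 dB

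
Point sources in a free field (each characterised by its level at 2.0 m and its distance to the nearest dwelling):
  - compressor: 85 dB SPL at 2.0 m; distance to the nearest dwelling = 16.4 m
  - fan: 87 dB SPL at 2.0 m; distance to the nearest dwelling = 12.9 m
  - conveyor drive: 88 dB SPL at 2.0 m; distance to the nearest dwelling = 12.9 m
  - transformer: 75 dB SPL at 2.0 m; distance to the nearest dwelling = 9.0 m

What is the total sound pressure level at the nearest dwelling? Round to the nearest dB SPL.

First find each source's level at the receiver (point-source: −20·log₁₀(r/r_ref)), then combine on an intensity basis.
compressor: 85 − 20·log₁₀(16.4/2.0) = 85 − 18.28 = 66.72 dB SPL.
fan: 87 − 20·log₁₀(12.9/2.0) = 87 − 16.19 = 70.81 dB SPL.
conveyor drive: 88 − 20·log₁₀(12.9/2.0) = 88 − 16.19 = 71.81 dB SPL.
transformer: 75 − 20·log₁₀(9.0/2.0) = 75 − 13.06 = 61.94 dB SPL.
Σ 10^(L/10) = 3.348e+07 → L_total = 10·log₁₀(3.348e+07) = 75.25 dB SPL.

75 dB SPL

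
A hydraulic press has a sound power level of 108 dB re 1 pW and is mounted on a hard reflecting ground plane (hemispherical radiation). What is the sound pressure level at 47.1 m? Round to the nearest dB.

L_p = L_w − 10·log₁₀(2π·r²) with r = 47.1 m.
2π·r² = 1.394e+04 m², 10·log₁₀ of that is 41.442 dB.
L_p = 108 − 41.442 = 66.56 dB.

67 dB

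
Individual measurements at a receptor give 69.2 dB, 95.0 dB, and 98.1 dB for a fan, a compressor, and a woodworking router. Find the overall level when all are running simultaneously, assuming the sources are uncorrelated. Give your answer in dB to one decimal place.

For uncorrelated sources the intensities add, so convert each level to linear form, sum, and take 10·log₁₀ of the total.
Σ 10^(L/10) = 10^(69.2/10) + 10^(95.0/10) + 10^(98.1/10) = 9.627e+09.
L_total = 10·log₁₀(9.627e+09) = 99.83 dB.

99.8 dB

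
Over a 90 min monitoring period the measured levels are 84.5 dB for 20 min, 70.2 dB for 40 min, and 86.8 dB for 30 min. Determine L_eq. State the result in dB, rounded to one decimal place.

83.6 dB

The energy average is taken in the linear domain: L_eq = 10·log₁₀[(Σ tᵢ·10^(Lᵢ/10))/T], T = 90 min.
Σ tᵢ·10^(Lᵢ/10) = 20·10^(84.5/10) + 40·10^(70.2/10) + 30·10^(86.8/10) = 2.041e+10.
L_eq = 10·log₁₀(2.041e+10/90) = 83.56 dB.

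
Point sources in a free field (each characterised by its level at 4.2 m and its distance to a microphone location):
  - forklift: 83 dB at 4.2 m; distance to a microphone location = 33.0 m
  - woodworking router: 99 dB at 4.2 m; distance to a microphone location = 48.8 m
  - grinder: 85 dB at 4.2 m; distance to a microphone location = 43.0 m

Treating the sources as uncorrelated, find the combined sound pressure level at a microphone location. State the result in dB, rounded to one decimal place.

78.1 dB

First find each source's level at the receiver (point-source: −20·log₁₀(r/r_ref)), then combine on an intensity basis.
forklift: 83 − 20·log₁₀(33.0/4.2) = 83 − 17.91 = 65.09 dB.
woodworking router: 99 − 20·log₁₀(48.8/4.2) = 99 − 21.30 = 77.70 dB.
grinder: 85 − 20·log₁₀(43.0/4.2) = 85 − 20.20 = 64.80 dB.
Σ 10^(L/10) = 6.509e+07 → L_total = 10·log₁₀(6.509e+07) = 78.13 dB.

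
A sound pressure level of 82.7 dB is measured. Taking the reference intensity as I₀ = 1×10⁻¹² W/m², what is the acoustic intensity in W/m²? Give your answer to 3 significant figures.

I/I₀ = 10^(82.7/10) = 1.862e+08, so I = 1.862e+08 × 10⁻¹² W/m².

0.000186 W/m²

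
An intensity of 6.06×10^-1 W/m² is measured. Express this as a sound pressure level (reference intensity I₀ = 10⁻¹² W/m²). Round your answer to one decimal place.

117.8 dB

Dividing by I₀ shifts the exponent by 12: I/I₀ = 6.06×10^11.
L = 10·(0.7825 + 11) = 117.82 dB.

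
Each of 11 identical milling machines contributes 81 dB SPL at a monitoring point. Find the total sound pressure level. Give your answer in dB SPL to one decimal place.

91.4 dB SPL

N identical incoherent sources raise the level by 10·log₁₀ N.
L_total = 81 + 10·log₁₀(11) = 81 + 10.414 = 91.41 dB SPL.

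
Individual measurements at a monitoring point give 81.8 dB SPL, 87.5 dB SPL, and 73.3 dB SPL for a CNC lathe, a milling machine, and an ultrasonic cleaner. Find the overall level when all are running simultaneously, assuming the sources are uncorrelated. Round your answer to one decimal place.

88.7 dB SPL

Incoherent sources combine by intensity addition: L_total = 10·log₁₀(Σ 10^(L_i/10)).
Σ 10^(L/10) = 10^(81.8/10) + 10^(87.5/10) + 10^(73.3/10) = 7.351e+08.
L_total = 10·log₁₀(7.351e+08) = 88.66 dB SPL.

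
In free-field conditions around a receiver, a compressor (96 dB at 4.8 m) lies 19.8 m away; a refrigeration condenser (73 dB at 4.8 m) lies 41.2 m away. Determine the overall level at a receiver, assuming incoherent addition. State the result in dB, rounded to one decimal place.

83.7 dB

First find each source's level at the receiver (point-source: −20·log₁₀(r/r_ref)), then combine on an intensity basis.
compressor: 96 − 20·log₁₀(19.8/4.8) = 96 − 12.31 = 83.69 dB.
refrigeration condenser: 73 − 20·log₁₀(41.2/4.8) = 73 − 18.67 = 54.33 dB.
Σ 10^(L/10) = 2.342e+08 → L_total = 10·log₁₀(2.342e+08) = 83.70 dB.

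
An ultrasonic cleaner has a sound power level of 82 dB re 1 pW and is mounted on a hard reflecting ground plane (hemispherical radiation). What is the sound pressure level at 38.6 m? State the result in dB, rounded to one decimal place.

42.3 dB

Free-field hemispherical radiation: L_p = L_w − 10·log₁₀(2π·r²), r = 38.6 m.
2π·r² = 9362 m², 10·log₁₀ of that is 39.714 dB.
L_p = 82 − 39.714 = 42.29 dB.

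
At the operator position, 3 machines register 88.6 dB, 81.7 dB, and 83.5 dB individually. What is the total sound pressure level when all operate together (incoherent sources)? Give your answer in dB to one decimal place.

90.4 dB

Incoherent sources combine by intensity addition: L_total = 10·log₁₀(Σ 10^(L_i/10)).
Σ 10^(L/10) = 10^(88.6/10) + 10^(81.7/10) + 10^(83.5/10) = 1.096e+09.
L_total = 10·log₁₀(1.096e+09) = 90.40 dB.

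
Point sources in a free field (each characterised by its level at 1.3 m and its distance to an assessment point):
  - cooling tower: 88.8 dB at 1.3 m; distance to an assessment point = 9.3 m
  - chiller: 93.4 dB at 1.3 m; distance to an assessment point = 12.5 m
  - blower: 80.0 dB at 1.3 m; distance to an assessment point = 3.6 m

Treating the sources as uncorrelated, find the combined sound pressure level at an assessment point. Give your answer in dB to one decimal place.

77.1 dB

Apply inverse-square spreading to bring every level to the receiver, then sum 10^(L/10).
cooling tower: 88.8 − 20·log₁₀(9.3/1.3) = 88.8 − 17.09 = 71.71 dB.
chiller: 93.4 − 20·log₁₀(12.5/1.3) = 93.4 − 19.66 = 73.74 dB.
blower: 80.0 − 20·log₁₀(3.6/1.3) = 80.0 − 8.85 = 71.15 dB.
Σ 10^(L/10) = 5.153e+07 → L_total = 10·log₁₀(5.153e+07) = 77.12 dB.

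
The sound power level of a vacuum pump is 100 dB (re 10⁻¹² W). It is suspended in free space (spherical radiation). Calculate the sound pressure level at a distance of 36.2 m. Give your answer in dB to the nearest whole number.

58 dB

Free-field spherical radiation: L_p = L_w − 10·log₁₀(4π·r²), r = 36.2 m.
4π·r² = 1.647e+04 m², 10·log₁₀ of that is 42.166 dB.
L_p = 100 − 42.166 = 57.83 dB.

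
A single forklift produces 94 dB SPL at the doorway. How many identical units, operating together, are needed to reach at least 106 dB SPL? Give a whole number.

The shortfall is 106 − 94 = 12.0 dB, and N units add 10·log₁₀ N, so need 10·log₁₀ N ≥ 12.0.
N ≥ 10^(12.0/10) = 15.849, so N = 16.

16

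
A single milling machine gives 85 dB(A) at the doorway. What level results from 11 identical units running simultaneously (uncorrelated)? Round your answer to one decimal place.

N identical incoherent sources raise the level by 10·log₁₀ N.
L_total = 85 + 10·log₁₀(11) = 85 + 10.414 = 95.41 dB(A).

95.4 dB(A)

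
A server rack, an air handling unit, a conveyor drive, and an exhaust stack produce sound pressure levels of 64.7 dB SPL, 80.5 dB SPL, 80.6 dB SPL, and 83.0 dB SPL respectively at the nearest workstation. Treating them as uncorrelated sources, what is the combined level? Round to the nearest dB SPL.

86 dB SPL

For uncorrelated sources the intensities add, so convert each level to linear form, sum, and take 10·log₁₀ of the total.
Σ 10^(L/10) = 10^(64.7/10) + 10^(80.5/10) + 10^(80.6/10) + 10^(83.0/10) = 4.295e+08.
L_total = 10·log₁₀(4.295e+08) = 86.33 dB SPL.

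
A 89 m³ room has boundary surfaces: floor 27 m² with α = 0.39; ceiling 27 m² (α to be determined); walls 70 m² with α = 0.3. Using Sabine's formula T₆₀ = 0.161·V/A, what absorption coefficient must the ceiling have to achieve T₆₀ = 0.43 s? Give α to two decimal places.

0.07

From T₆₀ = 0.161·V/A, the target T₆₀ = 0.43 s needs A = 0.161·89/0.43 = 33.32 m².
Absorption from the other surfaces = 27·0.39 + 70·0.3 = 31.53 m², so the ceiling must supply 1.79 m² over 27 m².
α = 1.79/27 = 0.066.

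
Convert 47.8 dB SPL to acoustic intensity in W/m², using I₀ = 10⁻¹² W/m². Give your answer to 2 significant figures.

I = I₀·10^(L/10) = 10⁻¹² × 10^(47.8/10) = 10^(-7.220).

6.0e-08 W/m²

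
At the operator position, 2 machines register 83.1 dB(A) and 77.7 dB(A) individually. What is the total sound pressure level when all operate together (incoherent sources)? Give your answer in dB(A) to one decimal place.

84.2 dB(A)

For uncorrelated sources the intensities add, so convert each level to linear form, sum, and take 10·log₁₀ of the total.
Σ 10^(L/10) = 10^(83.1/10) + 10^(77.7/10) = 2.631e+08.
L_total = 10·log₁₀(2.631e+08) = 84.20 dB(A).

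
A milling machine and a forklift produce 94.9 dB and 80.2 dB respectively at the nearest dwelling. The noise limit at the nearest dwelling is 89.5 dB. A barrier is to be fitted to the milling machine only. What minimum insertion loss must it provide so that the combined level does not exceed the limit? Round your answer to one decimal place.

Everything except the milling machine sums to 10^(80.2/10) = 1.047e+08 in linear terms, 80.20 dB.
The limit corresponds to 10^(89.5/10) = 8.913e+08; subtracting the fixed part leaves 7.865e+08 for the milling machine, i.e. 88.96 dB.
Required insertion loss = 94.9 − 88.96 = 5.94 dB.

5.9 dB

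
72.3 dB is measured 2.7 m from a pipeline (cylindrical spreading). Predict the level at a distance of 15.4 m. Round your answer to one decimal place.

64.7 dB

Line-source attenuation: ΔL = 10·log₁₀(r₂/r₁) = 10·log₁₀(15.4/2.7) = 7.562 dB.
L₂ = 72.3 − 10·log₁₀(15.4/2.7) = 72.3 − 7.562 = 64.74 dB.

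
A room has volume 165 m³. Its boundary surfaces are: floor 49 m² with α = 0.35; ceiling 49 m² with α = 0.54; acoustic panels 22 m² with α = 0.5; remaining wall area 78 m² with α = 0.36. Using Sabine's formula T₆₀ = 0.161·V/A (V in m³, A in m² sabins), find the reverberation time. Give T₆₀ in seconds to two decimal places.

0.32 s

A = Σ Sᵢαᵢ = 49·0.35 + 49·0.54 + 22·0.5 + 78·0.36 = 82.69 m².
T₆₀ = 0.161 × 165 / 82.69 = 0.321 s.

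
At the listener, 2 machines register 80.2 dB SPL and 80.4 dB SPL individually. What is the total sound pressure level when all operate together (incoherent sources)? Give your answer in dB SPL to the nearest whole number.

83 dB SPL

For uncorrelated sources the intensities add, so convert each level to linear form, sum, and take 10·log₁₀ of the total.
Σ 10^(L/10) = 10^(80.2/10) + 10^(80.4/10) = 2.144e+08.
L_total = 10·log₁₀(2.144e+08) = 83.31 dB SPL.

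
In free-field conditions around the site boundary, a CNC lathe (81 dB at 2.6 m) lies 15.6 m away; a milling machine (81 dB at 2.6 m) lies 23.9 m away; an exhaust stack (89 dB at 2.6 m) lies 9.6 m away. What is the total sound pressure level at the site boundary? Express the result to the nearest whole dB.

Apply inverse-square spreading to bring every level to the receiver, then sum 10^(L/10).
CNC lathe: 81 − 20·log₁₀(15.6/2.6) = 81 − 15.56 = 65.44 dB.
milling machine: 81 − 20·log₁₀(23.9/2.6) = 81 − 19.27 = 61.73 dB.
exhaust stack: 89 − 20·log₁₀(9.6/2.6) = 89 − 11.35 = 77.65 dB.
Σ 10^(L/10) = 6.325e+07 → L_total = 10·log₁₀(6.325e+07) = 78.01 dB.

78 dB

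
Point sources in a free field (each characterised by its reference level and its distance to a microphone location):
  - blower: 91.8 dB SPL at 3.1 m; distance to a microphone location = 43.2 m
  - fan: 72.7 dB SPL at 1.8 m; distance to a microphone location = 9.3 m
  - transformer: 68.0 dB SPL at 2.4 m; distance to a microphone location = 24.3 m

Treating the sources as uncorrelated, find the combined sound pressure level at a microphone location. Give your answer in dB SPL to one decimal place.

69.3 dB SPL

Apply inverse-square spreading to bring every level to the receiver, then sum 10^(L/10).
blower: 91.8 − 20·log₁₀(43.2/3.1) = 91.8 − 22.88 = 68.92 dB SPL.
fan: 72.7 − 20·log₁₀(9.3/1.8) = 72.7 − 14.26 = 58.44 dB SPL.
transformer: 68.0 − 20·log₁₀(24.3/2.4) = 68.0 − 20.11 = 47.89 dB SPL.
Σ 10^(L/10) = 8.553e+06 → L_total = 10·log₁₀(8.553e+06) = 69.32 dB SPL.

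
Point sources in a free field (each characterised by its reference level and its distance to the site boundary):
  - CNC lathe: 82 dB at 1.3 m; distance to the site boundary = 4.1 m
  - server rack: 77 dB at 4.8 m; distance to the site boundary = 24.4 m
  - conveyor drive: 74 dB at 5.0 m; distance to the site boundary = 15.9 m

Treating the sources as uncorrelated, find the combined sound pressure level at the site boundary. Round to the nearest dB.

73 dB

Apply inverse-square spreading to bring every level to the receiver, then sum 10^(L/10).
CNC lathe: 82 − 20·log₁₀(4.1/1.3) = 82 − 9.98 = 72.02 dB.
server rack: 77 − 20·log₁₀(24.4/4.8) = 77 − 14.12 = 62.88 dB.
conveyor drive: 74 − 20·log₁₀(15.9/5.0) = 74 − 10.05 = 63.95 dB.
Σ 10^(L/10) = 2.036e+07 → L_total = 10·log₁₀(2.036e+07) = 73.09 dB.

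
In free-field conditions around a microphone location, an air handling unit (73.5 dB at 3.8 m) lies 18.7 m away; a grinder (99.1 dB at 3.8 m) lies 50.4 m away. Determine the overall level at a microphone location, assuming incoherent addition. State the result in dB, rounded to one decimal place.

Propagate each source to the receiver with L = L_ref − 20·log₁₀(r/r_ref), then add intensities.
air handling unit: 73.5 − 20·log₁₀(18.7/3.8) = 73.5 − 13.84 = 59.66 dB.
grinder: 99.1 − 20·log₁₀(50.4/3.8) = 99.1 − 22.45 = 76.65 dB.
Σ 10^(L/10) = 4.713e+07 → L_total = 10·log₁₀(4.713e+07) = 76.73 dB.

76.7 dB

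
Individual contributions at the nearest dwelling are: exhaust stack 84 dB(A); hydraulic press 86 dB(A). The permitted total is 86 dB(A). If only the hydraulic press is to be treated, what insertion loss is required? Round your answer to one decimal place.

4.3 dB

Fixed contribution from the other source: Σ 10^(L/10) = 10^(84/10) = 2.512e+08 (84.00 dB(A)).
The limit corresponds to 10^(86/10) = 3.981e+08; subtracting the fixed part leaves 1.469e+08 for the hydraulic press, i.e. 81.67 dB(A).
So the hydraulic press must be reduced from 86 to 81.67 dB(A): IL = 4.33 dB.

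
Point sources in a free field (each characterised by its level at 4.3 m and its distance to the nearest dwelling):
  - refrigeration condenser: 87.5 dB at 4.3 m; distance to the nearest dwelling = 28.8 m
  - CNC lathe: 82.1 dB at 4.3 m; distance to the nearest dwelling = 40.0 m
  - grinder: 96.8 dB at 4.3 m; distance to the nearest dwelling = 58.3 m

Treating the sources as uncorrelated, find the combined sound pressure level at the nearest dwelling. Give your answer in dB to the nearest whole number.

76 dB

Apply inverse-square spreading to bring every level to the receiver, then sum 10^(L/10).
refrigeration condenser: 87.5 − 20·log₁₀(28.8/4.3) = 87.5 − 16.52 = 70.98 dB.
CNC lathe: 82.1 − 20·log₁₀(40.0/4.3) = 82.1 − 19.37 = 62.73 dB.
grinder: 96.8 − 20·log₁₀(58.3/4.3) = 96.8 − 22.64 = 74.16 dB.
Σ 10^(L/10) = 4.045e+07 → L_total = 10·log₁₀(4.045e+07) = 76.07 dB.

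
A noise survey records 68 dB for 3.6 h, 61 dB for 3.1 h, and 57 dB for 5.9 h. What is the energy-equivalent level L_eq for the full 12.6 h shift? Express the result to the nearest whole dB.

The energy average is taken in the linear domain: L_eq = 10·log₁₀[(Σ tᵢ·10^(Lᵢ/10))/T], T = 12.6 h.
Σ tᵢ·10^(Lᵢ/10) = 3.6·10^(68/10) + 3.1·10^(61/10) + 5.9·10^(57/10) = 2.957e+07.
L_eq = 10·log₁₀(2.957e+07/12.6) = 63.71 dB.

64 dB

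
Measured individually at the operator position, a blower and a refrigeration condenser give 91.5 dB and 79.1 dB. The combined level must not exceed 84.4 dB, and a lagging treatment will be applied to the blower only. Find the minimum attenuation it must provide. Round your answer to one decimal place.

8.6 dB

Everything except the blower sums to 10^(79.1/10) = 8.128e+07 in linear terms, 79.10 dB.
The limit corresponds to 10^(84.4/10) = 2.754e+08; subtracting the fixed part leaves 1.941e+08 for the blower, i.e. 82.88 dB.
So the blower must be reduced from 91.5 to 82.88 dB: IL = 8.62 dB.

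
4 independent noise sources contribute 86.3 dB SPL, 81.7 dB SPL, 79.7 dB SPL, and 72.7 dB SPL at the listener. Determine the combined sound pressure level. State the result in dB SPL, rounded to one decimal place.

For uncorrelated sources the intensities add, so convert each level to linear form, sum, and take 10·log₁₀ of the total.
Σ 10^(L/10) = 10^(86.3/10) + 10^(81.7/10) + 10^(79.7/10) + 10^(72.7/10) = 6.864e+08.
L_total = 10·log₁₀(6.864e+08) = 88.37 dB SPL.

88.4 dB SPL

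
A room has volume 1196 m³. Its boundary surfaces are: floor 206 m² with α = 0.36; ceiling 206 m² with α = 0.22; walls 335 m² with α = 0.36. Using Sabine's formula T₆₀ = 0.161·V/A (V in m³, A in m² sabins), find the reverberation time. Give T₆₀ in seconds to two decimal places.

0.80 s

A = Σ Sᵢαᵢ = 206·0.36 + 206·0.22 + 335·0.36 = 240.08 m².
T₆₀ = 0.161·V/A = 0.161·1196/240.08 = 0.802 s.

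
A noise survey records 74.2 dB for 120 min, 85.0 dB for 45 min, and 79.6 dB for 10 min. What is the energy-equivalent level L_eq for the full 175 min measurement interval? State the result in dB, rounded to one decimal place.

80.2 dB

L_eq = 10·log₁₀[(1/T)·Σ tᵢ·10^(Lᵢ/10)] with T = 175 min.
Σ tᵢ·10^(Lᵢ/10) = 120·10^(74.2/10) + 45·10^(85.0/10) + 10·10^(79.6/10) = 1.830e+10.
L_eq = 10·log₁₀(1.830e+10/175) = 80.19 dB.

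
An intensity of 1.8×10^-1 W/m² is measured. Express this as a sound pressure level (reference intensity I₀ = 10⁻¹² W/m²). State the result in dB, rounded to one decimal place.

112.6 dB

L = 10·log₁₀(I/I₀) = 10·log₁₀(1.8×10^-1/10⁻¹²) = 10·log₁₀(1.8×10^11).
L = 10·(0.2553 + 11) = 112.55 dB.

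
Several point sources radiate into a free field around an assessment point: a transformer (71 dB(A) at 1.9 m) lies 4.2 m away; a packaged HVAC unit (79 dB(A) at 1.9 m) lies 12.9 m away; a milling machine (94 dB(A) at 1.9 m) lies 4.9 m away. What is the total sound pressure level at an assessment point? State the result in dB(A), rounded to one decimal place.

85.8 dB(A)

Apply inverse-square spreading to bring every level to the receiver, then sum 10^(L/10).
transformer: 71 − 20·log₁₀(4.2/1.9) = 71 − 6.89 = 64.11 dB(A).
packaged HVAC unit: 79 − 20·log₁₀(12.9/1.9) = 79 − 16.64 = 62.36 dB(A).
milling machine: 94 − 20·log₁₀(4.9/1.9) = 94 − 8.23 = 85.77 dB(A).
Σ 10^(L/10) = 3.820e+08 → L_total = 10·log₁₀(3.820e+08) = 85.82 dB(A).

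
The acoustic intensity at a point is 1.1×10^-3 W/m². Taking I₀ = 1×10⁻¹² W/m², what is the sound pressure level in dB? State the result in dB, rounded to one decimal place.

Dividing by I₀ shifts the exponent by 12: I/I₀ = 1.1×10^9.
L = 10·(0.0414 + 9) = 90.41 dB.

90.4 dB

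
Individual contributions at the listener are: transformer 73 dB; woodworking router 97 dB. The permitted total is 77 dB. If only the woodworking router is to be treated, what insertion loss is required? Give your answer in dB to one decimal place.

Fixed contribution from the other source: Σ 10^(L/10) = 10^(73/10) = 1.995e+07 (73.00 dB).
To meet 77 dB overall, the treated woodworking router may contribute at most 10^(77/10) − 1.995e+07 = 3.017e+07, i.e. 74.80 dB.
So the woodworking router must be reduced from 97 to 74.80 dB: IL = 22.20 dB.

22.2 dB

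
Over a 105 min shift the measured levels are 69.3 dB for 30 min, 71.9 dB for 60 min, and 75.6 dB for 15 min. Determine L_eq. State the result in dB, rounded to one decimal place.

The energy average is taken in the linear domain: L_eq = 10·log₁₀[(Σ tᵢ·10^(Lᵢ/10))/T], T = 105 min.
Σ tᵢ·10^(Lᵢ/10) = 30·10^(69.3/10) + 60·10^(71.9/10) + 15·10^(75.6/10) = 1.729e+09.
L_eq = 10·log₁₀(1.729e+09/105) = 72.17 dB.

72.2 dB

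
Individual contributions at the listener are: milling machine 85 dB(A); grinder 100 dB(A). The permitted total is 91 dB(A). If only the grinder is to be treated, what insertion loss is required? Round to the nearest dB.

The untreated sources together contribute 10^(85/10) = 3.162e+08, i.e. 85.00 dB(A).
To meet 91 dB(A) overall, the treated grinder may contribute at most 10^(91/10) − 3.162e+08 = 9.427e+08, i.e. 89.74 dB(A).
Required insertion loss = 100 − 89.74 = 10.26 dB.

10 dB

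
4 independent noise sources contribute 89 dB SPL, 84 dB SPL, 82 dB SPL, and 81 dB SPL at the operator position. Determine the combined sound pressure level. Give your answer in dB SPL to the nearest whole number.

91 dB SPL

For uncorrelated sources the intensities add, so convert each level to linear form, sum, and take 10·log₁₀ of the total.
Σ 10^(L/10) = 10^(89/10) + 10^(84/10) + 10^(82/10) + 10^(81/10) = 1.330e+09.
L_total = 10·log₁₀(1.330e+09) = 91.24 dB SPL.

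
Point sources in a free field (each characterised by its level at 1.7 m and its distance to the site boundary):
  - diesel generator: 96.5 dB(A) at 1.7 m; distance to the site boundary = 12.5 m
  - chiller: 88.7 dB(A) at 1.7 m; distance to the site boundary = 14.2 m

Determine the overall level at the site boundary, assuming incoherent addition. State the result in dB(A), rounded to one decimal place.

79.7 dB(A)

First find each source's level at the receiver (point-source: −20·log₁₀(r/r_ref)), then combine on an intensity basis.
diesel generator: 96.5 − 20·log₁₀(12.5/1.7) = 96.5 − 17.33 = 79.17 dB(A).
chiller: 88.7 − 20·log₁₀(14.2/1.7) = 88.7 − 18.44 = 70.26 dB(A).
Σ 10^(L/10) = 9.324e+07 → L_total = 10·log₁₀(9.324e+07) = 79.70 dB(A).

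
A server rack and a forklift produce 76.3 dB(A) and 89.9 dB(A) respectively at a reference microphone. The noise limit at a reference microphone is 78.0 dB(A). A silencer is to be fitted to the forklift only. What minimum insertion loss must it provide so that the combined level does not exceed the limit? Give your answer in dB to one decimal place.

The untreated sources together contribute 10^(76.3/10) = 4.266e+07, i.e. 76.30 dB(A).
To meet 78.0 dB(A) overall, the treated forklift may contribute at most 10^(78.0/10) − 4.266e+07 = 2.044e+07, i.e. 73.10 dB(A).
Required insertion loss = 89.9 − 73.10 = 16.80 dB.

16.8 dB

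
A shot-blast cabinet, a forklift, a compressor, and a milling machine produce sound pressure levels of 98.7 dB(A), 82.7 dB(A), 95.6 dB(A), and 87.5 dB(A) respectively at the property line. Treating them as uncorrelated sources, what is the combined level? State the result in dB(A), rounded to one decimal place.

Incoherent sources combine by intensity addition: L_total = 10·log₁₀(Σ 10^(L_i/10)).
Σ 10^(L/10) = 10^(98.7/10) + 10^(82.7/10) + 10^(95.6/10) + 10^(87.5/10) = 1.179e+10.
L_total = 10·log₁₀(1.179e+10) = 100.72 dB(A).

100.7 dB(A)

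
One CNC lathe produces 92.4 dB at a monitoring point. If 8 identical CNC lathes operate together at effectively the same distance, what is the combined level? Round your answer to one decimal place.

N identical incoherent sources raise the level by 10·log₁₀ N.
L_total = 92.4 + 10·log₁₀(8) = 92.4 + 9.031 = 101.43 dB.

101.4 dB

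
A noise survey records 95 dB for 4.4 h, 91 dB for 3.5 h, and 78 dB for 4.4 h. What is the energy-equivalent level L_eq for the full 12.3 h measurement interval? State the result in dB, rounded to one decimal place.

The energy average is taken in the linear domain: L_eq = 10·log₁₀[(Σ tᵢ·10^(Lᵢ/10))/T], T = 12.3 h.
Σ tᵢ·10^(Lᵢ/10) = 4.4·10^(95/10) + 3.5·10^(91/10) + 4.4·10^(78/10) = 1.860e+10.
L_eq = 10·log₁₀(1.860e+10/12.3) = 91.80 dB.

91.8 dB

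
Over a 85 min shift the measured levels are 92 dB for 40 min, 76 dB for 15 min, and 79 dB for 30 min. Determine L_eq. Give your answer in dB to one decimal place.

88.9 dB

The energy average is taken in the linear domain: L_eq = 10·log₁₀[(Σ tᵢ·10^(Lᵢ/10))/T], T = 85 min.
Σ tᵢ·10^(Lᵢ/10) = 40·10^(92/10) + 15·10^(76/10) + 30·10^(79/10) = 6.638e+10.
L_eq = 10·log₁₀(6.638e+10/85) = 88.93 dB.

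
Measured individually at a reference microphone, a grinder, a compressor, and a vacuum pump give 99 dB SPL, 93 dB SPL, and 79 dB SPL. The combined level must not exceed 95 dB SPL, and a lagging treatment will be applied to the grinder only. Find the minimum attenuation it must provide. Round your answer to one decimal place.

Everything except the grinder sums to 10^(93/10) + 10^(79/10) = 2.075e+09 in linear terms, 93.17 dB SPL.
To meet 95 dB SPL overall, the treated grinder may contribute at most 10^(95/10) − 2.075e+09 = 1.088e+09, i.e. 90.36 dB SPL.
Required insertion loss = 99 − 90.36 = 8.64 dB.

8.6 dB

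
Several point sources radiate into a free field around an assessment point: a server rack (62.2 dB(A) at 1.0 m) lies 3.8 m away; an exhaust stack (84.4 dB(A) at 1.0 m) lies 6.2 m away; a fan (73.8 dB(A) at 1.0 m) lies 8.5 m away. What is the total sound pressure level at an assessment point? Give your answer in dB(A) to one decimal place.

Apply inverse-square spreading to bring every level to the receiver, then sum 10^(L/10).
server rack: 62.2 − 20·log₁₀(3.8/1.0) = 62.2 − 11.60 = 50.60 dB(A).
exhaust stack: 84.4 − 20·log₁₀(6.2/1.0) = 84.4 − 15.85 = 68.55 dB(A).
fan: 73.8 − 20·log₁₀(8.5/1.0) = 73.8 − 18.59 = 55.21 dB(A).
Σ 10^(L/10) = 7.612e+06 → L_total = 10·log₁₀(7.612e+06) = 68.81 dB(A).

68.8 dB(A)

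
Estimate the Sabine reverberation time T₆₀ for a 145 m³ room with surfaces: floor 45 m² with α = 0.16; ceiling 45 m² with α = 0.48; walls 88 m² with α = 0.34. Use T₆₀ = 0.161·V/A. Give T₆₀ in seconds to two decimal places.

Summing Sᵢαᵢ: 45·0.16 + 45·0.48 + 88·0.34 = 58.72 m².
T₆₀ = 0.161 × 145 / 58.72 = 0.398 s.

0.40 s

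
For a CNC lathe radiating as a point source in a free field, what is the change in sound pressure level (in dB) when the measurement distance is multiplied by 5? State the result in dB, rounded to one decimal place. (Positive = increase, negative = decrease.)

-14.0 dB

With spherical spreading the level changes by −20·log₁₀(r₂/r₁).
ΔL = −20·log₁₀(5) = -13.98 dB.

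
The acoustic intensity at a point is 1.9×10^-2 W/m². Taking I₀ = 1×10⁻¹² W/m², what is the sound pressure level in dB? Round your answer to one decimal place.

102.8 dB

Dividing by I₀ shifts the exponent by 12: I/I₀ = 1.9×10^10.
L = 10·(0.2788 + 10) = 102.79 dB.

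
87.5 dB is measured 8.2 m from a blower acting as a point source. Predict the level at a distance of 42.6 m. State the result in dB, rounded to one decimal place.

73.2 dB

For a point source, L₂ = L₁ − 20·log₁₀(r₂/r₁).
L₂ = 87.5 − 20·log₁₀(42.6/8.2) = 87.5 − 14.312 = 73.19 dB.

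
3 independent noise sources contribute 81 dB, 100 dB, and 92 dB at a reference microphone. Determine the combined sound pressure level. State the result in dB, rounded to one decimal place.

Incoherent sources combine by intensity addition: L_total = 10·log₁₀(Σ 10^(L_i/10)).
Σ 10^(L/10) = 10^(81/10) + 10^(100/10) + 10^(92/10) = 1.171e+10.
L_total = 10·log₁₀(1.171e+10) = 100.69 dB.

100.7 dB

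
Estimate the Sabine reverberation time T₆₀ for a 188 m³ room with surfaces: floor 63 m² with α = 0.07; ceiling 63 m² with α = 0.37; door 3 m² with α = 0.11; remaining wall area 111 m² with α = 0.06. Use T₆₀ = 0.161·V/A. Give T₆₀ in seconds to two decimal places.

0.87 s

A = Σ Sᵢαᵢ = 63·0.07 + 63·0.37 + 3·0.11 + 111·0.06 = 34.71 m².
T₆₀ = 0.161 × 188 / 34.71 = 0.872 s.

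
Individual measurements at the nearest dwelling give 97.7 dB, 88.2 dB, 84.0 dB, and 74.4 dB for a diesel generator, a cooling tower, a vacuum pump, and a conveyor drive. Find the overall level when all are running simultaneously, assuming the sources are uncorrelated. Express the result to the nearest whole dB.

98 dB

For uncorrelated sources the intensities add, so convert each level to linear form, sum, and take 10·log₁₀ of the total.
Σ 10^(L/10) = 10^(97.7/10) + 10^(88.2/10) + 10^(84.0/10) + 10^(74.4/10) = 6.828e+09.
L_total = 10·log₁₀(6.828e+09) = 98.34 dB.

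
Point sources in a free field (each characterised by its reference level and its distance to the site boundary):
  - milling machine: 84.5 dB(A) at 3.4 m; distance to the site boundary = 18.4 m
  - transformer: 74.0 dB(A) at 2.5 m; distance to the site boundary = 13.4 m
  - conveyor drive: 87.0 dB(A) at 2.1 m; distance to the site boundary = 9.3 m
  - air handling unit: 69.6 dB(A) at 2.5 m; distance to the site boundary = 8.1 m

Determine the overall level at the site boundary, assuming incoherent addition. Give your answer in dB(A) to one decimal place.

75.7 dB(A)

Propagate each source to the receiver with L = L_ref − 20·log₁₀(r/r_ref), then add intensities.
milling machine: 84.5 − 20·log₁₀(18.4/3.4) = 84.5 − 14.67 = 69.83 dB(A).
transformer: 74.0 − 20·log₁₀(13.4/2.5) = 74.0 − 14.58 = 59.42 dB(A).
conveyor drive: 87.0 − 20·log₁₀(9.3/2.1) = 87.0 − 12.93 = 74.07 dB(A).
air handling unit: 69.6 − 20·log₁₀(8.1/2.5) = 69.6 − 10.21 = 59.39 dB(A).
Σ 10^(L/10) = 3.692e+07 → L_total = 10·log₁₀(3.692e+07) = 75.67 dB(A).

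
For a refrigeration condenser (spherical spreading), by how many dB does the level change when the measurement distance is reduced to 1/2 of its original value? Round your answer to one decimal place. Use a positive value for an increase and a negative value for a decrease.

With spherical spreading the level changes by −20·log₁₀(r₂/r₁).
ΔL = −20·log₁₀(0.5) = +6.02 dB.

+6.0 dB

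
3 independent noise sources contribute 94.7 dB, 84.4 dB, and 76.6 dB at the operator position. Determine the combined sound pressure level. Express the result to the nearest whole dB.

95 dB

For uncorrelated sources the intensities add, so convert each level to linear form, sum, and take 10·log₁₀ of the total.
Σ 10^(L/10) = 10^(94.7/10) + 10^(84.4/10) + 10^(76.6/10) = 3.272e+09.
L_total = 10·log₁₀(3.272e+09) = 95.15 dB.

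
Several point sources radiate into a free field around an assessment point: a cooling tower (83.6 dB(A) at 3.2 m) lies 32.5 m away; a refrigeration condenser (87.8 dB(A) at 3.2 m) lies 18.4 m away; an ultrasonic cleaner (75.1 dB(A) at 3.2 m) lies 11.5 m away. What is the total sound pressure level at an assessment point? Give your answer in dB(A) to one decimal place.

Apply inverse-square spreading to bring every level to the receiver, then sum 10^(L/10).
cooling tower: 83.6 − 20·log₁₀(32.5/3.2) = 83.6 − 20.13 = 63.47 dB(A).
refrigeration condenser: 87.8 − 20·log₁₀(18.4/3.2) = 87.8 − 15.19 = 72.61 dB(A).
ultrasonic cleaner: 75.1 − 20·log₁₀(11.5/3.2) = 75.1 − 11.11 = 63.99 dB(A).
Σ 10^(L/10) = 2.295e+07 → L_total = 10·log₁₀(2.295e+07) = 73.61 dB(A).

73.6 dB(A)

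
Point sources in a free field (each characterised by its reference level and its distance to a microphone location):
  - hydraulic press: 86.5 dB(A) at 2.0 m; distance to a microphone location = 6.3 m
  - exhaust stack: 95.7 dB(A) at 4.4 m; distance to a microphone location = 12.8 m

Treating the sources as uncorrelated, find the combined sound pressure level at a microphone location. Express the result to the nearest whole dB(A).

87 dB(A)

Apply inverse-square spreading to bring every level to the receiver, then sum 10^(L/10).
hydraulic press: 86.5 − 20·log₁₀(6.3/2.0) = 86.5 − 9.97 = 76.53 dB(A).
exhaust stack: 95.7 − 20·log₁₀(12.8/4.4) = 95.7 − 9.28 = 86.42 dB(A).
Σ 10^(L/10) = 4.840e+08 → L_total = 10·log₁₀(4.840e+08) = 86.85 dB(A).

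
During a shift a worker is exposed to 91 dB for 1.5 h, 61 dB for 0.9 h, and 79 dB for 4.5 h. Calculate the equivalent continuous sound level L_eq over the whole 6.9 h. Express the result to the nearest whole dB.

The energy average is taken in the linear domain: L_eq = 10·log₁₀[(Σ tᵢ·10^(Lᵢ/10))/T], T = 6.9 h.
Σ tᵢ·10^(Lᵢ/10) = 1.5·10^(91/10) + 0.9·10^(61/10) + 4.5·10^(79/10) = 2.247e+09.
L_eq = 10·log₁₀(2.247e+09/6.9) = 85.13 dB.

85 dB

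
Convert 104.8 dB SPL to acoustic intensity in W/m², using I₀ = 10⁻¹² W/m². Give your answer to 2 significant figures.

I/I₀ = 10^(104.8/10) = 3.02e+10, so I = 3.02e+10 × 10⁻¹² W/m².

0.030 W/m²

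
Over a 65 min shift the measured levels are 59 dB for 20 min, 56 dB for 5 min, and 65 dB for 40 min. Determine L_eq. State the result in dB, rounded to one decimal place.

The energy average is taken in the linear domain: L_eq = 10·log₁₀[(Σ tᵢ·10^(Lᵢ/10))/T], T = 65 min.
Σ tᵢ·10^(Lᵢ/10) = 20·10^(59/10) + 5·10^(56/10) + 40·10^(65/10) = 1.444e+08.
L_eq = 10·log₁₀(1.444e+08/65) = 63.47 dB.

63.5 dB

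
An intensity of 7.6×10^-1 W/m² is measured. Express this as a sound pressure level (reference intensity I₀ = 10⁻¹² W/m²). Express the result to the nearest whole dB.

I/I₀ = 7.6×10^-1/10⁻¹² = 7.6×10^11, and L = 10·log₁₀(I/I₀).
L = 10·(0.8808 + 11) = 118.81 dB.

119 dB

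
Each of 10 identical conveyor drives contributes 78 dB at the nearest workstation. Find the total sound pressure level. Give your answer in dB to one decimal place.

N identical incoherent sources raise the level by 10·log₁₀ N.
L_total = 78 + 10·log₁₀(10) = 78 + 10.000 = 88.00 dB.

88.0 dB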